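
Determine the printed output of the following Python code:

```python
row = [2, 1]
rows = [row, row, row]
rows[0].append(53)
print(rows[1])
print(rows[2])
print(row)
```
[2, 1, 53]
[2, 1, 53]
[2, 1, 53]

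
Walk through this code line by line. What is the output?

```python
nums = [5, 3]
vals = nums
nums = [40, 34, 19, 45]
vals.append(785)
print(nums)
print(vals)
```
[40, 34, 19, 45]
[5, 3, 785]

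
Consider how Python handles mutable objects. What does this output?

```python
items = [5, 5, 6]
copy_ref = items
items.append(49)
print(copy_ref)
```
[5, 5, 6, 49]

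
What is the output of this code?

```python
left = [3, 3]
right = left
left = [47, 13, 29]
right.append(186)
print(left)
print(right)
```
[47, 13, 29]
[3, 3, 186]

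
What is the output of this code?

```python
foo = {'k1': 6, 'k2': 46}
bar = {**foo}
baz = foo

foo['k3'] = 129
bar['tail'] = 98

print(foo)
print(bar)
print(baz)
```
{'k1': 6, 'k2': 46, 'k3': 129}
{'k1': 6, 'k2': 46, 'tail': 98}
{'k1': 6, 'k2': 46, 'k3': 129}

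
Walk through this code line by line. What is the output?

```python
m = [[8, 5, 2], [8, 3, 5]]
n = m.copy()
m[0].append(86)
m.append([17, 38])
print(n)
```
[[8, 5, 2, 86], [8, 3, 5]]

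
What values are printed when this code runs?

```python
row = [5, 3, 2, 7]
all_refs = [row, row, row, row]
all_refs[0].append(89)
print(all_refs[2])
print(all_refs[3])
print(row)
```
[5, 3, 2, 7, 89]
[5, 3, 2, 7, 89]
[5, 3, 2, 7, 89]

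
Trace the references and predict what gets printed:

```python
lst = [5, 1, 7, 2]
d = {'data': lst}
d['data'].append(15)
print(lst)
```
[5, 1, 7, 2, 15]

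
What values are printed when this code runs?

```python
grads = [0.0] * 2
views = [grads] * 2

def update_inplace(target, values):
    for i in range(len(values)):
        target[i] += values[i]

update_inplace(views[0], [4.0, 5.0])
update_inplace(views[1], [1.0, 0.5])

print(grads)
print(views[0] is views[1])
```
[5.0, 5.5]
True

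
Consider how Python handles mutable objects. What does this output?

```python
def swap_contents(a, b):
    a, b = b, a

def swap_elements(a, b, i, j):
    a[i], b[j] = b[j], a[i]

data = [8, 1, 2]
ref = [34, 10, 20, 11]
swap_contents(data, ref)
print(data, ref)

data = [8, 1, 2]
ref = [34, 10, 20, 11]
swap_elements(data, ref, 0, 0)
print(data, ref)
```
[8, 1, 2] [34, 10, 20, 11]
[34, 1, 2] [8, 10, 20, 11]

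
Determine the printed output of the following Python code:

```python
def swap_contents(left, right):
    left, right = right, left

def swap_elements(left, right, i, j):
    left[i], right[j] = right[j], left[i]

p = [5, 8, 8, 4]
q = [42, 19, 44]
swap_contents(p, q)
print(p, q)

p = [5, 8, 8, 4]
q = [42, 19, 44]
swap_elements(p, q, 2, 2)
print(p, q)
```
[5, 8, 8, 4] [42, 19, 44]
[5, 8, 44, 4] [42, 19, 8]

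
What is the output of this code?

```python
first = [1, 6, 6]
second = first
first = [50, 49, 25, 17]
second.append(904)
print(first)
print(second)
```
[50, 49, 25, 17]
[1, 6, 6, 904]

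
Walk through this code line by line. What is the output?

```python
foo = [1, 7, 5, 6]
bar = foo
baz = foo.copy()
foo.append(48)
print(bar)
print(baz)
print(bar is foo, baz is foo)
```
[1, 7, 5, 6, 48]
[1, 7, 5, 6]
True False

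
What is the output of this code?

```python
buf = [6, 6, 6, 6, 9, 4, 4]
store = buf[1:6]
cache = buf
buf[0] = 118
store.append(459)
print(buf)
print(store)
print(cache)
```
[118, 6, 6, 6, 9, 4, 4]
[6, 6, 6, 9, 4, 459]
[118, 6, 6, 6, 9, 4, 4]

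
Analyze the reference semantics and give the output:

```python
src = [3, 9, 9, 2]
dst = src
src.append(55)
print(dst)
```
[3, 9, 9, 2, 55]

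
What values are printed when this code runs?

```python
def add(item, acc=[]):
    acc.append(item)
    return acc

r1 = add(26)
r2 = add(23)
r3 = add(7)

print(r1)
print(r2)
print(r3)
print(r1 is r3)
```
[26, 23, 7]
[26, 23, 7]
[26, 23, 7]
True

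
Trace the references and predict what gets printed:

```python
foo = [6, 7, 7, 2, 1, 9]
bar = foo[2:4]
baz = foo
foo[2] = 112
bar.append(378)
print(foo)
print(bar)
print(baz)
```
[6, 7, 112, 2, 1, 9]
[7, 2, 378]
[6, 7, 112, 2, 1, 9]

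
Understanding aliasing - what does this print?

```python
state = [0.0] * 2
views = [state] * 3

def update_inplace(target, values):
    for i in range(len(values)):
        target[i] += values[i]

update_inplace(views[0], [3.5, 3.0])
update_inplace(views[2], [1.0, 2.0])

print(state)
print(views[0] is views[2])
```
[4.5, 5.0]
True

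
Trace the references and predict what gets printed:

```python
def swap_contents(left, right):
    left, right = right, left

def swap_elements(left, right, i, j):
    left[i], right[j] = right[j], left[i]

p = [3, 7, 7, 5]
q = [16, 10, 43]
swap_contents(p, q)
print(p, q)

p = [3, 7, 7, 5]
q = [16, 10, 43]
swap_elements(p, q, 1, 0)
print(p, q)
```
[3, 7, 7, 5] [16, 10, 43]
[3, 16, 7, 5] [7, 10, 43]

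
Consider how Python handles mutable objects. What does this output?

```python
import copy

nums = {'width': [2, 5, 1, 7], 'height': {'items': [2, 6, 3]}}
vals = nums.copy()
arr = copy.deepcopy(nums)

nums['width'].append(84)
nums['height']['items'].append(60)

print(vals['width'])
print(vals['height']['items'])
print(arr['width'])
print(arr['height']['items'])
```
[2, 5, 1, 7, 84]
[2, 6, 3, 60]
[2, 5, 1, 7]
[2, 6, 3]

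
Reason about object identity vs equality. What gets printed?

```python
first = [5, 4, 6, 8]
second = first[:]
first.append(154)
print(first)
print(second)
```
[5, 4, 6, 8, 154]
[5, 4, 6, 8]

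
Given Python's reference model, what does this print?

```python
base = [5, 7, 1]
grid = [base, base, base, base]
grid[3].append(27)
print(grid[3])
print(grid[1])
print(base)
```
[5, 7, 1, 27]
[5, 7, 1, 27]
[5, 7, 1, 27]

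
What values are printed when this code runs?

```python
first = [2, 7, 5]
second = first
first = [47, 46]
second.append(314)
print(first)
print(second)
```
[47, 46]
[2, 7, 5, 314]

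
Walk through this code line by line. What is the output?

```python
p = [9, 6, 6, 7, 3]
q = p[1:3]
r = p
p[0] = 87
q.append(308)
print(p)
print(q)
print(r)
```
[87, 6, 6, 7, 3]
[6, 6, 308]
[87, 6, 6, 7, 3]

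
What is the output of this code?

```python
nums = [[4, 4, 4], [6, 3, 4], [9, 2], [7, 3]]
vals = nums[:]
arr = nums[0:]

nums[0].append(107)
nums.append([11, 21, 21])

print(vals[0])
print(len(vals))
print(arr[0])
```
[4, 4, 4, 107]
4
[4, 4, 4, 107]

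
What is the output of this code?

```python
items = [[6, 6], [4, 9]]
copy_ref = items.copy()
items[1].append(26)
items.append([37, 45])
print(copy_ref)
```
[[6, 6], [4, 9, 26]]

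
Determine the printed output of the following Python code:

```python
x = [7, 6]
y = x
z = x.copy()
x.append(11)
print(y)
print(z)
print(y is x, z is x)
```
[7, 6, 11]
[7, 6]
True False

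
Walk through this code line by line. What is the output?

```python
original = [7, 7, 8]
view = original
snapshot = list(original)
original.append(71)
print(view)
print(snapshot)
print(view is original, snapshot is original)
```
[7, 7, 8, 71]
[7, 7, 8]
True False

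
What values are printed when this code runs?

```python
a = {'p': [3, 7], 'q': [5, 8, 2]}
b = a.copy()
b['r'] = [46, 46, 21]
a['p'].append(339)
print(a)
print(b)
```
{'p': [3, 7, 339], 'q': [5, 8, 2]}
{'p': [3, 7, 339], 'q': [5, 8, 2], 'r': [46, 46, 21]}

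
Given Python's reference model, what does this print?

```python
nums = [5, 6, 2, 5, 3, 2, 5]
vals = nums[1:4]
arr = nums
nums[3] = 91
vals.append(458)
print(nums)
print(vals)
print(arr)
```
[5, 6, 2, 91, 3, 2, 5]
[6, 2, 5, 458]
[5, 6, 2, 91, 3, 2, 5]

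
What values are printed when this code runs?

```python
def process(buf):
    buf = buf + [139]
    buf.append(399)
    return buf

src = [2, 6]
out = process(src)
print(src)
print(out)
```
[2, 6]
[2, 6, 139, 399]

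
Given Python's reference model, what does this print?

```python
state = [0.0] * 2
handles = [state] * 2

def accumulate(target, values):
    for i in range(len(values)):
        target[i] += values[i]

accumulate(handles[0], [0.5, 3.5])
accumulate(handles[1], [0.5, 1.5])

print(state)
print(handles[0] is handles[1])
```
[1.0, 5.0]
True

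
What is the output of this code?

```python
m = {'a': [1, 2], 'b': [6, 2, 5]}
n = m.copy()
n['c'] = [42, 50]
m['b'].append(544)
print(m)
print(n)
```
{'a': [1, 2], 'b': [6, 2, 5, 544]}
{'a': [1, 2], 'b': [6, 2, 5, 544], 'c': [42, 50]}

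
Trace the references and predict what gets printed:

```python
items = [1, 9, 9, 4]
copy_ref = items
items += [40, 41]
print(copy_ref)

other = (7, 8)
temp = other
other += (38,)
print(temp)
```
[1, 9, 9, 4, 40, 41]
(7, 8)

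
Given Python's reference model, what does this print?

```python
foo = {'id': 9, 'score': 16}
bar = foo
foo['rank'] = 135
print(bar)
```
{'id': 9, 'score': 16, 'rank': 135}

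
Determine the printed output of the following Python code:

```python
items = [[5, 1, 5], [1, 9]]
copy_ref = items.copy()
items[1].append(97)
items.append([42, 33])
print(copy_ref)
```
[[5, 1, 5], [1, 9, 97]]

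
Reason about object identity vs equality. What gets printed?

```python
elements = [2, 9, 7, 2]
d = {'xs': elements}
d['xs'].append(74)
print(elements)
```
[2, 9, 7, 2, 74]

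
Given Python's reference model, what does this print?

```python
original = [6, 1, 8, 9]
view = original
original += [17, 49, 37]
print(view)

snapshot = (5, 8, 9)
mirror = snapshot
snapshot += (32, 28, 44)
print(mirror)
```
[6, 1, 8, 9, 17, 49, 37]
(5, 8, 9)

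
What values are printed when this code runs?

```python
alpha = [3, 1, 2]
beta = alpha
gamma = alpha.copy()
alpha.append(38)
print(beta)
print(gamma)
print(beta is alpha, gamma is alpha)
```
[3, 1, 2, 38]
[3, 1, 2]
True False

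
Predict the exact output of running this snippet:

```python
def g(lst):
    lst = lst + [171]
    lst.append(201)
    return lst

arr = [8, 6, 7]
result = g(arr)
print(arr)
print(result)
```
[8, 6, 7]
[8, 6, 7, 171, 201]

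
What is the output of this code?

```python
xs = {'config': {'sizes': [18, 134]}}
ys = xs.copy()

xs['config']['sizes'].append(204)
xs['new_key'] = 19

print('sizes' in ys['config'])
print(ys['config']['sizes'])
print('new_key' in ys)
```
True
[18, 134, 204]
False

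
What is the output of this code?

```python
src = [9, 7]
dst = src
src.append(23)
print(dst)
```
[9, 7, 23]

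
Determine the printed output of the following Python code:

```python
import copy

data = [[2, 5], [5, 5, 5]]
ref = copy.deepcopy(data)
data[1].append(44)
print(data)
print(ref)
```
[[2, 5], [5, 5, 5, 44]]
[[2, 5], [5, 5, 5]]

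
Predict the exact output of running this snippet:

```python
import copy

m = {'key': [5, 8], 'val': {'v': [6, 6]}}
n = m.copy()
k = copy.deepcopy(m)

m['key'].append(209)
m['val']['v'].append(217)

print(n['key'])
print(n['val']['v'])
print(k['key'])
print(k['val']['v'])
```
[5, 8, 209]
[6, 6, 217]
[5, 8]
[6, 6]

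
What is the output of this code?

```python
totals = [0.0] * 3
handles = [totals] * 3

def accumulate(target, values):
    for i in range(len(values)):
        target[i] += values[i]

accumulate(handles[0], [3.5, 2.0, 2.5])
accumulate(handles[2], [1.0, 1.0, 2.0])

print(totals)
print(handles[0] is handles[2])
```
[4.5, 3.0, 4.5]
True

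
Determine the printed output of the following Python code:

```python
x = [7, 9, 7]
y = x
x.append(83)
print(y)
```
[7, 9, 7, 83]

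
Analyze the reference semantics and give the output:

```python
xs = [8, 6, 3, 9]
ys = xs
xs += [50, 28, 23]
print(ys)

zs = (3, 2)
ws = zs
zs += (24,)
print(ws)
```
[8, 6, 3, 9, 50, 28, 23]
(3, 2)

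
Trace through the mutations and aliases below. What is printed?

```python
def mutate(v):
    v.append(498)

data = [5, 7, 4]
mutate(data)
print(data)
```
[5, 7, 4, 498]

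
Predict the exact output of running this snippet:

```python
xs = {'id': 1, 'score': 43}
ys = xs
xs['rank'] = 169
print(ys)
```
{'id': 1, 'score': 43, 'rank': 169}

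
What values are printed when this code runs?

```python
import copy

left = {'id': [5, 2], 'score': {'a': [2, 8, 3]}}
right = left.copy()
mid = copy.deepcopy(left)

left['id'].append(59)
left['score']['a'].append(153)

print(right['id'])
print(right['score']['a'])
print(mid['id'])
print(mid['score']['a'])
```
[5, 2, 59]
[2, 8, 3, 153]
[5, 2]
[2, 8, 3]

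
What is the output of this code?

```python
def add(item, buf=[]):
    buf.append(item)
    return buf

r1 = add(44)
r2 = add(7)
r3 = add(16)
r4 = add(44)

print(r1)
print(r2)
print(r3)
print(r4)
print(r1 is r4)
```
[44, 7, 16, 44]
[44, 7, 16, 44]
[44, 7, 16, 44]
[44, 7, 16, 44]
True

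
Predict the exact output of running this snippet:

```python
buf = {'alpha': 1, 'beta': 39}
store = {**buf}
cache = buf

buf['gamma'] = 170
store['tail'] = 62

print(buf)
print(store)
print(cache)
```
{'alpha': 1, 'beta': 39, 'gamma': 170}
{'alpha': 1, 'beta': 39, 'tail': 62}
{'alpha': 1, 'beta': 39, 'gamma': 170}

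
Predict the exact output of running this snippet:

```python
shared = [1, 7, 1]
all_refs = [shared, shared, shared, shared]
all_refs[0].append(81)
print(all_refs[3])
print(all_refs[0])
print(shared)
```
[1, 7, 1, 81]
[1, 7, 1, 81]
[1, 7, 1, 81]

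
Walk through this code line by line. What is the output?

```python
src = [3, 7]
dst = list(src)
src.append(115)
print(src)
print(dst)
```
[3, 7, 115]
[3, 7]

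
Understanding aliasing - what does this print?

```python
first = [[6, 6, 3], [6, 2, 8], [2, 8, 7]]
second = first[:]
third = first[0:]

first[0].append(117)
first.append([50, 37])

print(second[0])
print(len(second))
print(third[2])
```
[6, 6, 3, 117]
3
[2, 8, 7]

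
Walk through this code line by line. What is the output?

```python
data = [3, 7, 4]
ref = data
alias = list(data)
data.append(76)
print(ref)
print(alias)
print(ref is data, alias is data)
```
[3, 7, 4, 76]
[3, 7, 4]
True False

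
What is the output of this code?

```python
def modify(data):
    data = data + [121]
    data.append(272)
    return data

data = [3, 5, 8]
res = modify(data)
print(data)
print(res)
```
[3, 5, 8]
[3, 5, 8, 121, 272]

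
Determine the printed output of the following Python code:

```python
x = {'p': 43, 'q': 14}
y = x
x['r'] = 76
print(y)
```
{'p': 43, 'q': 14, 'r': 76}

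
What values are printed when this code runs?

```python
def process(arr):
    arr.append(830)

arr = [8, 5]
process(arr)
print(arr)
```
[8, 5, 830]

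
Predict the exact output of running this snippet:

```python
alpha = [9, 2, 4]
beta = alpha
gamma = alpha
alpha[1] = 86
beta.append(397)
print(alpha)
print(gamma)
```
[9, 86, 4, 397]
[9, 86, 4, 397]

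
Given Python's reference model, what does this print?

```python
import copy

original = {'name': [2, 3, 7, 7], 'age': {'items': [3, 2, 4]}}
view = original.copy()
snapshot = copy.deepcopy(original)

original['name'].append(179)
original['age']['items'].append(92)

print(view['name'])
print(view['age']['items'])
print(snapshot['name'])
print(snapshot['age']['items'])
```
[2, 3, 7, 7, 179]
[3, 2, 4, 92]
[2, 3, 7, 7]
[3, 2, 4]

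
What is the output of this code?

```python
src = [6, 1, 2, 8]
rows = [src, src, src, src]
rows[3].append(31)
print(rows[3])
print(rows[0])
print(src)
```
[6, 1, 2, 8, 31]
[6, 1, 2, 8, 31]
[6, 1, 2, 8, 31]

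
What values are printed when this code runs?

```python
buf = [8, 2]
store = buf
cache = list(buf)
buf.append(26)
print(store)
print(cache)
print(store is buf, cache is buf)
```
[8, 2, 26]
[8, 2]
True False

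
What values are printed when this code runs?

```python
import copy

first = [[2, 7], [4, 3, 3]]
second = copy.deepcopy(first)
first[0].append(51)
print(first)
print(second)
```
[[2, 7, 51], [4, 3, 3]]
[[2, 7], [4, 3, 3]]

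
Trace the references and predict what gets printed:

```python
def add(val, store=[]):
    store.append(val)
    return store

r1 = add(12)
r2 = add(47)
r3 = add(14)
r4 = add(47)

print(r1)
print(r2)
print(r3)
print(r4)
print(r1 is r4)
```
[12, 47, 14, 47]
[12, 47, 14, 47]
[12, 47, 14, 47]
[12, 47, 14, 47]
True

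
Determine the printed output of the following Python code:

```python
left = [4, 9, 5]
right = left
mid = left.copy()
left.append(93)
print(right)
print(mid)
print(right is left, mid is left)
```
[4, 9, 5, 93]
[4, 9, 5]
True False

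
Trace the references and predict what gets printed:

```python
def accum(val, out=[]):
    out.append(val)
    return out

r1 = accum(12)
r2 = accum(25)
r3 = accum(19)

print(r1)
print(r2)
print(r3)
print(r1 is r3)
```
[12, 25, 19]
[12, 25, 19]
[12, 25, 19]
True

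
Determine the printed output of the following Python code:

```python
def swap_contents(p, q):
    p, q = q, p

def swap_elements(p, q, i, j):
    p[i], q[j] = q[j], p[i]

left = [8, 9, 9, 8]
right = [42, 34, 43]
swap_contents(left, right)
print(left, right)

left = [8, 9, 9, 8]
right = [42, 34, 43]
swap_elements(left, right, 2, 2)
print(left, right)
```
[8, 9, 9, 8] [42, 34, 43]
[8, 9, 43, 8] [42, 34, 9]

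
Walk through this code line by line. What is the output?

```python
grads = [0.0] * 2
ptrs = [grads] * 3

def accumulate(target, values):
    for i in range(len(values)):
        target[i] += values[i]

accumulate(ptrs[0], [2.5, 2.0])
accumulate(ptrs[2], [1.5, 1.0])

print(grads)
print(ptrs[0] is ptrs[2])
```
[4.0, 3.0]
True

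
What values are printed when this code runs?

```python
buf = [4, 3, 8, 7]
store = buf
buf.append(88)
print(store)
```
[4, 3, 8, 7, 88]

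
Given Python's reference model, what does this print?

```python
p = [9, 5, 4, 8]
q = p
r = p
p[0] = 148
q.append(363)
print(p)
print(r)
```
[148, 5, 4, 8, 363]
[148, 5, 4, 8, 363]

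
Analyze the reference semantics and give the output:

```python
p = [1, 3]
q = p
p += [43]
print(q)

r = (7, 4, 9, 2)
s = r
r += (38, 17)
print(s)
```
[1, 3, 43]
(7, 4, 9, 2)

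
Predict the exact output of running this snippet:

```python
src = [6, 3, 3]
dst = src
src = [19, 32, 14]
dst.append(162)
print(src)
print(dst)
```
[19, 32, 14]
[6, 3, 3, 162]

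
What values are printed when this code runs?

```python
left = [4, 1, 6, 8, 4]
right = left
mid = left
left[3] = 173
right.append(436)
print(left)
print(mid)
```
[4, 1, 6, 173, 4, 436]
[4, 1, 6, 173, 4, 436]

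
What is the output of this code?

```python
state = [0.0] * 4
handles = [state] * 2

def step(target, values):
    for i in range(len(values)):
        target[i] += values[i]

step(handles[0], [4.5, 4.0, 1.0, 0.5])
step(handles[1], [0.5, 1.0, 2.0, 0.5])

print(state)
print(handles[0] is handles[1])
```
[5.0, 5.0, 3.0, 1.0]
True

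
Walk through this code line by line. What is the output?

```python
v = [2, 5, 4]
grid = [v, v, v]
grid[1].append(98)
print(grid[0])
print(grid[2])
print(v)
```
[2, 5, 4, 98]
[2, 5, 4, 98]
[2, 5, 4, 98]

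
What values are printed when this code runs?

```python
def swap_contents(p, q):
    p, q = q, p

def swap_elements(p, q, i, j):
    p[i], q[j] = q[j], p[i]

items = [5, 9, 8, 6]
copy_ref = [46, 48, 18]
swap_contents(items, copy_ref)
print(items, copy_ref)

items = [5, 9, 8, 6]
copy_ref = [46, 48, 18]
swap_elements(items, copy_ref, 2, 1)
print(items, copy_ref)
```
[5, 9, 8, 6] [46, 48, 18]
[5, 9, 48, 6] [46, 8, 18]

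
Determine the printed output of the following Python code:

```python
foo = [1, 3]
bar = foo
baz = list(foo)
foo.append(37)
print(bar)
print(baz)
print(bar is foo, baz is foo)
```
[1, 3, 37]
[1, 3]
True False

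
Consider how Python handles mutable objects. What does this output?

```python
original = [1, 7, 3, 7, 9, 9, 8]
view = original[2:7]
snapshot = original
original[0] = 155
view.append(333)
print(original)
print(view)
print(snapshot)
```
[155, 7, 3, 7, 9, 9, 8]
[3, 7, 9, 9, 8, 333]
[155, 7, 3, 7, 9, 9, 8]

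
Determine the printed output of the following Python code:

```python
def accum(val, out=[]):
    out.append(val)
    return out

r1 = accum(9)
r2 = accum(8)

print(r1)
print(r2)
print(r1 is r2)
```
[9, 8]
[9, 8]
True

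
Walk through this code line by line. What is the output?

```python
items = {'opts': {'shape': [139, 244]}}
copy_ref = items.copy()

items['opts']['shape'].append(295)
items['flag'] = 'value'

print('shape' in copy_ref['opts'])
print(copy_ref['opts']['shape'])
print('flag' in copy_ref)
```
True
[139, 244, 295]
False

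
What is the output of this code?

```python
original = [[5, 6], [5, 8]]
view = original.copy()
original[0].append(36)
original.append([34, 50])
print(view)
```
[[5, 6, 36], [5, 8]]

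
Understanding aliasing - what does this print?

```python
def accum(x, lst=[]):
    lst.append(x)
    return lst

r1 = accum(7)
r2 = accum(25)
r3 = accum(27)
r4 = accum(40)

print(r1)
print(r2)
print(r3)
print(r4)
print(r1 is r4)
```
[7, 25, 27, 40]
[7, 25, 27, 40]
[7, 25, 27, 40]
[7, 25, 27, 40]
True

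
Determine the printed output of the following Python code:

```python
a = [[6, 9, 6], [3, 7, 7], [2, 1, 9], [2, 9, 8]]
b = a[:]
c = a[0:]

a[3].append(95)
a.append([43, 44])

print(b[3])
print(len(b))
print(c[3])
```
[2, 9, 8, 95]
4
[2, 9, 8, 95]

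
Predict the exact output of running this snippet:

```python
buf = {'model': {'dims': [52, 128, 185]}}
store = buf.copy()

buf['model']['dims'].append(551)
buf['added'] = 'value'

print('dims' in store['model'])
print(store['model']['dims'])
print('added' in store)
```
True
[52, 128, 185, 551]
False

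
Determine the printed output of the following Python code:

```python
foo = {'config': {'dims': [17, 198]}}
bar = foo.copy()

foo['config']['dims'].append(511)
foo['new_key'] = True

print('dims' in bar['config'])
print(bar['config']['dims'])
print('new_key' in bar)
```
True
[17, 198, 511]
False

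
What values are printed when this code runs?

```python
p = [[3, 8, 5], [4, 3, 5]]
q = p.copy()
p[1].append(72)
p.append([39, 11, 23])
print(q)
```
[[3, 8, 5], [4, 3, 5, 72]]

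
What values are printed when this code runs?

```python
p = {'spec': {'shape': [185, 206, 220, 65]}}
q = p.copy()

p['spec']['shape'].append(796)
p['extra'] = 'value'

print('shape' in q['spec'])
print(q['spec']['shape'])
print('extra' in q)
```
True
[185, 206, 220, 65, 796]
False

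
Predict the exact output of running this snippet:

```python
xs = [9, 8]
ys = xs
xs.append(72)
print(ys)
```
[9, 8, 72]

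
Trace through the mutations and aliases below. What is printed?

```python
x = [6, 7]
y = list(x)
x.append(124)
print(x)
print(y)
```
[6, 7, 124]
[6, 7]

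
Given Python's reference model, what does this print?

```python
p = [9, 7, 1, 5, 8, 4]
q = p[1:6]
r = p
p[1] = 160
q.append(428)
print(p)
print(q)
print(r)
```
[9, 160, 1, 5, 8, 4]
[7, 1, 5, 8, 4, 428]
[9, 160, 1, 5, 8, 4]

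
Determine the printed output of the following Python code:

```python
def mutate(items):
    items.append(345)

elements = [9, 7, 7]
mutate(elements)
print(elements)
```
[9, 7, 7, 345]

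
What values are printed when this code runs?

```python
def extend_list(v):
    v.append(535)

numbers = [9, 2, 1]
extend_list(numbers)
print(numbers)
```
[9, 2, 1, 535]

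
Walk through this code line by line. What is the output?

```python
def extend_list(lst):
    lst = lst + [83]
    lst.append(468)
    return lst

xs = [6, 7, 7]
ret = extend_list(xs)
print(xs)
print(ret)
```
[6, 7, 7]
[6, 7, 7, 83, 468]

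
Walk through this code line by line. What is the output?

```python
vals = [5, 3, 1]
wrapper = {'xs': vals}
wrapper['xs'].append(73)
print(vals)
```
[5, 3, 1, 73]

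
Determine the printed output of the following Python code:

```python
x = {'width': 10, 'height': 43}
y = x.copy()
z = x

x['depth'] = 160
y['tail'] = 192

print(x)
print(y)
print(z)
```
{'width': 10, 'height': 43, 'depth': 160}
{'width': 10, 'height': 43, 'tail': 192}
{'width': 10, 'height': 43, 'depth': 160}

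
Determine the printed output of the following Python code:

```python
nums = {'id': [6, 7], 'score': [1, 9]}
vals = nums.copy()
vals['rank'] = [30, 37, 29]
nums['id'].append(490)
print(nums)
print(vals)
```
{'id': [6, 7, 490], 'score': [1, 9]}
{'id': [6, 7, 490], 'score': [1, 9], 'rank': [30, 37, 29]}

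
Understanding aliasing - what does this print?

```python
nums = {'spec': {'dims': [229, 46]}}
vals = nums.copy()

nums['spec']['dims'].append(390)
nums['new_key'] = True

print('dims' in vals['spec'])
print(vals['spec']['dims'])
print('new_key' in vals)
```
True
[229, 46, 390]
False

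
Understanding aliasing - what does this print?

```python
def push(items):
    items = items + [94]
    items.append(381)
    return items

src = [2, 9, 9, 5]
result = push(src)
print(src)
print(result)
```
[2, 9, 9, 5]
[2, 9, 9, 5, 94, 381]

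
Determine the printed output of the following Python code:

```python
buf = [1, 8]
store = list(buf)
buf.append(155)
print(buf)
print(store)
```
[1, 8, 155]
[1, 8]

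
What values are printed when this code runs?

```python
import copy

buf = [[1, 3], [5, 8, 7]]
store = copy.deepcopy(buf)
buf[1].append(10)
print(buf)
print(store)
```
[[1, 3], [5, 8, 7, 10]]
[[1, 3], [5, 8, 7]]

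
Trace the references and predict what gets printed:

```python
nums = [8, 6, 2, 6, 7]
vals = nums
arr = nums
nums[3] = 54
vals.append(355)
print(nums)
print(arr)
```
[8, 6, 2, 54, 7, 355]
[8, 6, 2, 54, 7, 355]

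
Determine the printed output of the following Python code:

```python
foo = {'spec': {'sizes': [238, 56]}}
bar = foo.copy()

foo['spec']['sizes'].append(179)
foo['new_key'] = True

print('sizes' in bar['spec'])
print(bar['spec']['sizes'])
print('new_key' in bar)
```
True
[238, 56, 179]
False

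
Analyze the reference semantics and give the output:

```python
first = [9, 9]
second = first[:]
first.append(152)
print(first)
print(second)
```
[9, 9, 152]
[9, 9]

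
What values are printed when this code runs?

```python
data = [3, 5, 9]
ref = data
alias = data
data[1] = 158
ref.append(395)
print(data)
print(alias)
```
[3, 158, 9, 395]
[3, 158, 9, 395]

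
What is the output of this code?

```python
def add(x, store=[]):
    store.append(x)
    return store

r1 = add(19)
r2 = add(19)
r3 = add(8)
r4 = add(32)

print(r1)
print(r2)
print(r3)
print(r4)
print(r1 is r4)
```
[19, 19, 8, 32]
[19, 19, 8, 32]
[19, 19, 8, 32]
[19, 19, 8, 32]
True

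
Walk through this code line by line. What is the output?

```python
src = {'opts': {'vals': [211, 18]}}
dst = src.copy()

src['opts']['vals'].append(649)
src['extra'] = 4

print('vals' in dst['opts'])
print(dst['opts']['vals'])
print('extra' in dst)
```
True
[211, 18, 649]
False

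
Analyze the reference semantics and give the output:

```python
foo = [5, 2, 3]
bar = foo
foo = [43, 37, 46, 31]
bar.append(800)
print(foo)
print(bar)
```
[43, 37, 46, 31]
[5, 2, 3, 800]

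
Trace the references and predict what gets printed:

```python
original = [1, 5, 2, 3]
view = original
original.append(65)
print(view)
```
[1, 5, 2, 3, 65]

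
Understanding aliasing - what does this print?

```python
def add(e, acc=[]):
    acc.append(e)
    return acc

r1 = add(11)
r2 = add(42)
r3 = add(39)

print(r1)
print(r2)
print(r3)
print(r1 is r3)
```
[11, 42, 39]
[11, 42, 39]
[11, 42, 39]
True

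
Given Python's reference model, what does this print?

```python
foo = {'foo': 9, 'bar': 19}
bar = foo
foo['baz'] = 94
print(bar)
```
{'foo': 9, 'bar': 19, 'baz': 94}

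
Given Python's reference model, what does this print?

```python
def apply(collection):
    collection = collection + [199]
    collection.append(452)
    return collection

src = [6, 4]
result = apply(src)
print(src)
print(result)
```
[6, 4]
[6, 4, 199, 452]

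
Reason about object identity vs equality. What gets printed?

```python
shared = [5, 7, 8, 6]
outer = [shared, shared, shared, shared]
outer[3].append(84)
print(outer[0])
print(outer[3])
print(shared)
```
[5, 7, 8, 6, 84]
[5, 7, 8, 6, 84]
[5, 7, 8, 6, 84]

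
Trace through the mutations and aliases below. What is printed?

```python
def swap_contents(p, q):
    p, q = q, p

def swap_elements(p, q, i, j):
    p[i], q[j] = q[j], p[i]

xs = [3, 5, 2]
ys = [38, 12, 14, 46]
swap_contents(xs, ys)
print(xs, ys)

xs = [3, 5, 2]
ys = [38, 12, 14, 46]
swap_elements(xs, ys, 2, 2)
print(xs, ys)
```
[3, 5, 2] [38, 12, 14, 46]
[3, 5, 14] [38, 12, 2, 46]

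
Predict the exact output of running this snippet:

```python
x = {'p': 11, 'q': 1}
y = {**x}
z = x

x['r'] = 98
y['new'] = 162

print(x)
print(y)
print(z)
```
{'p': 11, 'q': 1, 'r': 98}
{'p': 11, 'q': 1, 'new': 162}
{'p': 11, 'q': 1, 'r': 98}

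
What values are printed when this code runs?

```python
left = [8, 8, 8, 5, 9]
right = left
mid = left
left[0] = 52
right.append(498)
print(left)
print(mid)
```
[52, 8, 8, 5, 9, 498]
[52, 8, 8, 5, 9, 498]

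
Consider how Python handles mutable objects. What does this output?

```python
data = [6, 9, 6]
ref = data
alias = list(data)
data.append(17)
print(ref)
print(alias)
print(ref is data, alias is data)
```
[6, 9, 6, 17]
[6, 9, 6]
True False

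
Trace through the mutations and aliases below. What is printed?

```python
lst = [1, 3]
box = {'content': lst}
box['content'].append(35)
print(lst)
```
[1, 3, 35]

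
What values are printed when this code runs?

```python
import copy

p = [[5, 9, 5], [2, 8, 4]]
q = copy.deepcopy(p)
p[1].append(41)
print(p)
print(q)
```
[[5, 9, 5], [2, 8, 4, 41]]
[[5, 9, 5], [2, 8, 4]]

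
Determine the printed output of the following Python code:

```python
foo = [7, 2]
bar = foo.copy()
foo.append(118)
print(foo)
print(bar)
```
[7, 2, 118]
[7, 2]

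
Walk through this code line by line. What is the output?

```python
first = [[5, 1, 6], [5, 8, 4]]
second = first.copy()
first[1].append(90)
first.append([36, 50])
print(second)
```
[[5, 1, 6], [5, 8, 4, 90]]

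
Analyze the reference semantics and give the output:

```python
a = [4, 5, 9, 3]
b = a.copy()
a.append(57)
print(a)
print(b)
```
[4, 5, 9, 3, 57]
[4, 5, 9, 3]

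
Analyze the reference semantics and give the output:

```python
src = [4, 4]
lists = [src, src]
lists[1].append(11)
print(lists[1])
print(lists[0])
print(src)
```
[4, 4, 11]
[4, 4, 11]
[4, 4, 11]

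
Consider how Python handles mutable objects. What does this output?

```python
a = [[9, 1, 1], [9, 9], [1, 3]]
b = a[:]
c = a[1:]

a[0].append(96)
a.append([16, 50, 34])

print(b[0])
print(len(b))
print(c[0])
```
[9, 1, 1, 96]
3
[9, 9]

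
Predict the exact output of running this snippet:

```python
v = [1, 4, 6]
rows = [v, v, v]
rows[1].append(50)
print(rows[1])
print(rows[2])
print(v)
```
[1, 4, 6, 50]
[1, 4, 6, 50]
[1, 4, 6, 50]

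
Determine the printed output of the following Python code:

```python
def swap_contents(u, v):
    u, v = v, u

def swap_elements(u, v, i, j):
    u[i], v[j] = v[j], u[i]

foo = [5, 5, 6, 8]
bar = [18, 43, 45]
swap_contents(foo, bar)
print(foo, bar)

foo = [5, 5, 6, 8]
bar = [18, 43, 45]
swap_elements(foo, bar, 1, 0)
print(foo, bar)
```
[5, 5, 6, 8] [18, 43, 45]
[5, 18, 6, 8] [5, 43, 45]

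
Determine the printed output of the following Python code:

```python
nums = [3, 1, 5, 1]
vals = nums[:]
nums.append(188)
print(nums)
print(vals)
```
[3, 1, 5, 1, 188]
[3, 1, 5, 1]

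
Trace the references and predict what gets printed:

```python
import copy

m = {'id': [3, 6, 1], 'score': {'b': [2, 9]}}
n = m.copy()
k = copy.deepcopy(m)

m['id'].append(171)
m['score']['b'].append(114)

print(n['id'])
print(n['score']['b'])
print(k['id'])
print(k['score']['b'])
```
[3, 6, 1, 171]
[2, 9, 114]
[3, 6, 1]
[2, 9]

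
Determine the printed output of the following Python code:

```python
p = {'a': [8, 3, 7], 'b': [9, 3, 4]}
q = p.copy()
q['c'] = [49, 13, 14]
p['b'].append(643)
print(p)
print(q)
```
{'a': [8, 3, 7], 'b': [9, 3, 4, 643]}
{'a': [8, 3, 7], 'b': [9, 3, 4, 643], 'c': [49, 13, 14]}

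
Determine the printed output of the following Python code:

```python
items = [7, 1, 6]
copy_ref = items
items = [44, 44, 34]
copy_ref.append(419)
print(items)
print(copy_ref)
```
[44, 44, 34]
[7, 1, 6, 419]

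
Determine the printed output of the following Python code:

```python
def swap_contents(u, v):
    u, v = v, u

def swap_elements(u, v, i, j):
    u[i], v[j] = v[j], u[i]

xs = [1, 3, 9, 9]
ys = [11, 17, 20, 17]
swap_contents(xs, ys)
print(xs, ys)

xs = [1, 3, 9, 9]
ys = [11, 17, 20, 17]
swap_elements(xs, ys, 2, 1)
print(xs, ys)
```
[1, 3, 9, 9] [11, 17, 20, 17]
[1, 3, 17, 9] [11, 9, 20, 17]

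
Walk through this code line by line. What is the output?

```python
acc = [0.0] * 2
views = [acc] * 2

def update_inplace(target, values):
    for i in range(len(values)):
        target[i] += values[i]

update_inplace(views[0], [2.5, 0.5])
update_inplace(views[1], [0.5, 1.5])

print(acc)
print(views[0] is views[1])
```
[3.0, 2.0]
True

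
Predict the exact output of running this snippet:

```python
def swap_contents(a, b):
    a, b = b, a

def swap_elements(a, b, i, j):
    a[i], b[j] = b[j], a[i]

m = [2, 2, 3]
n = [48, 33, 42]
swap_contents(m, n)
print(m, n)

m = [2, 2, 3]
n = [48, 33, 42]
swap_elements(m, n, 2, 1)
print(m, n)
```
[2, 2, 3] [48, 33, 42]
[2, 2, 33] [48, 3, 42]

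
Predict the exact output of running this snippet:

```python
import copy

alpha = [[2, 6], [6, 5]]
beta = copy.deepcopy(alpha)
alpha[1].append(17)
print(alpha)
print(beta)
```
[[2, 6], [6, 5, 17]]
[[2, 6], [6, 5]]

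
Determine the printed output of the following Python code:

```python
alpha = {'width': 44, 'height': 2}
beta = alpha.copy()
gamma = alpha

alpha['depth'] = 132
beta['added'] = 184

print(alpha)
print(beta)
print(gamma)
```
{'width': 44, 'height': 2, 'depth': 132}
{'width': 44, 'height': 2, 'added': 184}
{'width': 44, 'height': 2, 'depth': 132}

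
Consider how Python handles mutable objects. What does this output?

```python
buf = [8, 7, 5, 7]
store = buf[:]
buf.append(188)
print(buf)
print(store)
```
[8, 7, 5, 7, 188]
[8, 7, 5, 7]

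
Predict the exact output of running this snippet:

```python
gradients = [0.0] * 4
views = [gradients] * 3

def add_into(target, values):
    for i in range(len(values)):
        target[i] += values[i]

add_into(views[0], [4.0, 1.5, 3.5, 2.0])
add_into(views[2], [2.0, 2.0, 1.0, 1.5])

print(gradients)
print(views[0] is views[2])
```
[6.0, 3.5, 4.5, 3.5]
True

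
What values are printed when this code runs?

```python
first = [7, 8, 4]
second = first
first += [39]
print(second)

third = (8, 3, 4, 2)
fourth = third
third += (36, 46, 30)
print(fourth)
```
[7, 8, 4, 39]
(8, 3, 4, 2)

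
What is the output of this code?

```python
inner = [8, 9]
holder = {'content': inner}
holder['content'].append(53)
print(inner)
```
[8, 9, 53]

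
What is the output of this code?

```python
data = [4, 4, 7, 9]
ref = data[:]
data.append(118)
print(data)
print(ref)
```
[4, 4, 7, 9, 118]
[4, 4, 7, 9]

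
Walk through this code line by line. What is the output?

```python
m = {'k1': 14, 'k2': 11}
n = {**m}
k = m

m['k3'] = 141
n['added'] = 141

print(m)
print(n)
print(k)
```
{'k1': 14, 'k2': 11, 'k3': 141}
{'k1': 14, 'k2': 11, 'added': 141}
{'k1': 14, 'k2': 11, 'k3': 141}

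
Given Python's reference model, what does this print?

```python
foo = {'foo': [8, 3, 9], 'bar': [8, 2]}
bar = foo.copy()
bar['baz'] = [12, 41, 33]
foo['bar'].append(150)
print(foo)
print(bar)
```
{'foo': [8, 3, 9], 'bar': [8, 2, 150]}
{'foo': [8, 3, 9], 'bar': [8, 2, 150], 'baz': [12, 41, 33]}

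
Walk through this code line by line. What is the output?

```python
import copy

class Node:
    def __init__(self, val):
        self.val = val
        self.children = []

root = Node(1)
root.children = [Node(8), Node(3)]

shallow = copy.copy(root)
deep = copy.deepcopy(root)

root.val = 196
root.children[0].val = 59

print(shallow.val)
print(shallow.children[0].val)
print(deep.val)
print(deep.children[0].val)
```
1
59
1
8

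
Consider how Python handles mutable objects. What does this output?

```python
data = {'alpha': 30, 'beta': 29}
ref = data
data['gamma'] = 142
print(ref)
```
{'alpha': 30, 'beta': 29, 'gamma': 142}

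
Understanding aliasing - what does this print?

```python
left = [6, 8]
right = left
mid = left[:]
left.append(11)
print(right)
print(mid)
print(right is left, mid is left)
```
[6, 8, 11]
[6, 8]
True False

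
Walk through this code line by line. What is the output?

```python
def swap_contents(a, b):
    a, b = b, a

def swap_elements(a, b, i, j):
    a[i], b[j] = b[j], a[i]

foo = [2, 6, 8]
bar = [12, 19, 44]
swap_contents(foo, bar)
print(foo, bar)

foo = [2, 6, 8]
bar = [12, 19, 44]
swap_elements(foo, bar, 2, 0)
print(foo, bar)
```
[2, 6, 8] [12, 19, 44]
[2, 6, 12] [8, 19, 44]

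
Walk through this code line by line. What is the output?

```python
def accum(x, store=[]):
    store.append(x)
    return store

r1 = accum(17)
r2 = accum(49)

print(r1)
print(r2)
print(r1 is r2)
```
[17, 49]
[17, 49]
True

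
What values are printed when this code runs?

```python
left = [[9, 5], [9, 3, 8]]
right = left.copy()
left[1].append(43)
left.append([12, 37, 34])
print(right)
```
[[9, 5], [9, 3, 8, 43]]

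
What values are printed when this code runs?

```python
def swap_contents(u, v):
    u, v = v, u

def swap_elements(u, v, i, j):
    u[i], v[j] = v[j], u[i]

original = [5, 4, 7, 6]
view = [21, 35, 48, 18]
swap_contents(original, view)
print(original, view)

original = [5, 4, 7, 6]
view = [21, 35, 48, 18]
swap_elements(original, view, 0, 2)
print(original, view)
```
[5, 4, 7, 6] [21, 35, 48, 18]
[48, 4, 7, 6] [21, 35, 5, 18]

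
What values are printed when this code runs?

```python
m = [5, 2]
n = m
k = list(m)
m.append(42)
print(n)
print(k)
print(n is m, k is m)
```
[5, 2, 42]
[5, 2]
True False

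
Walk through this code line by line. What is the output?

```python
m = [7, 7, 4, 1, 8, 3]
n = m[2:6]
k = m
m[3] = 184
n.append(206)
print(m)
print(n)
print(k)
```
[7, 7, 4, 184, 8, 3]
[4, 1, 8, 3, 206]
[7, 7, 4, 184, 8, 3]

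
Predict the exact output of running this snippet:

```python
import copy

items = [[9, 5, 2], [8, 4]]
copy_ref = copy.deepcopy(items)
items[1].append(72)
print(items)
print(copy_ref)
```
[[9, 5, 2], [8, 4, 72]]
[[9, 5, 2], [8, 4]]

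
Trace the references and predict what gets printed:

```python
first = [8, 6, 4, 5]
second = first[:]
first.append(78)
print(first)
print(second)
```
[8, 6, 4, 5, 78]
[8, 6, 4, 5]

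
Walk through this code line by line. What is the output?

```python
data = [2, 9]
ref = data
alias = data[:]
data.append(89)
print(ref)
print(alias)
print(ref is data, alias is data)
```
[2, 9, 89]
[2, 9]
True False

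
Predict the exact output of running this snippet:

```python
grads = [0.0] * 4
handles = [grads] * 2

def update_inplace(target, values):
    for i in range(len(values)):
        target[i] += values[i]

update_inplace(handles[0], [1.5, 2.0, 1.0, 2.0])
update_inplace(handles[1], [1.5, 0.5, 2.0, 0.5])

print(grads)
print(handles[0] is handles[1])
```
[3.0, 2.5, 3.0, 2.5]
True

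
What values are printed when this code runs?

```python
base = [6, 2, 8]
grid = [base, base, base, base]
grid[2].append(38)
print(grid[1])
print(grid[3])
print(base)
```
[6, 2, 8, 38]
[6, 2, 8, 38]
[6, 2, 8, 38]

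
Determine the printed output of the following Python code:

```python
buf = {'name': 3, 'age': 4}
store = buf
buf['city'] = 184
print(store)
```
{'name': 3, 'age': 4, 'city': 184}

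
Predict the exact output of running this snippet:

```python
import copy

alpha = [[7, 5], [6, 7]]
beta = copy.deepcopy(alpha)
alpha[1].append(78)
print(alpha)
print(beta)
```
[[7, 5], [6, 7, 78]]
[[7, 5], [6, 7]]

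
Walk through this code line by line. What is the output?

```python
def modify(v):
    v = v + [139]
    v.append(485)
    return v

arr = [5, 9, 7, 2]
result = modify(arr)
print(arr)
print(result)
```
[5, 9, 7, 2]
[5, 9, 7, 2, 139, 485]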